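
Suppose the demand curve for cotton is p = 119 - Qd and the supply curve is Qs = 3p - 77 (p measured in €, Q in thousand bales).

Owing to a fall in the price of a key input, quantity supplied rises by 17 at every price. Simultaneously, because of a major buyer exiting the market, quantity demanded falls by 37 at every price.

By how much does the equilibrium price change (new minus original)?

Initially, 119 - p = 3p - 77, so 196 = 4p and p = 49, Q = 70.
The new curves are Qd = 82 - p (demand) and Qs = 3p - 60 (supply).
New equilibrium: 82 - p = 3p - 60 ⇒ 142 = 4p ⇒ p = 35.5, Q = 46.5.
Δp = 35.5 − 49 = -13.5.

-13.5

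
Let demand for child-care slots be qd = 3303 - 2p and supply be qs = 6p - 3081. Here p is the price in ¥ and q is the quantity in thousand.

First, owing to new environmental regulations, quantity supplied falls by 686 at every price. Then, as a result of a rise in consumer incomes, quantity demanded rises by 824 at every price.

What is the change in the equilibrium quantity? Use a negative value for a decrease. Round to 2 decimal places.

Original equilibrium: 3303 - 2p = 6p - 3081 gives 6384 = 8p, so p = 798 and q = 1707.
With the change applied: demand qd = 4127 - 2p, supply qs = 6p - 3767.
Equate the new curves: 4127 - 2p = 6p - 3767, giving 7894 = 8p, p = 986.75, q = 2153.5.
Δq = 2153.5 − 1707 = +446.50.

+446.50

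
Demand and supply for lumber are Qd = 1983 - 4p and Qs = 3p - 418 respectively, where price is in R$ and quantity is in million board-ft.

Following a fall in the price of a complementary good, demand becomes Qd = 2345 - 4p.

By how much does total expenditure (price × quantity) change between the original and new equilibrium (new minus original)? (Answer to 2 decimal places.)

+92834.53

Original equilibrium: 1983 - 4p = 3p - 418 gives 2401 = 7p, so p = 343 and Q = 611.
The shock moves the curves to Qd = 2345 - 4p and Qs = 3p - 418.
Clearing the new market: 2345 - 4p = 3p - 418, so p = 2763/7 ≈ 394.7143 and Q = 5363/7 ≈ 766.1429.
Expenditure moves from 343×611 = 209573 to 394.7143×766.1429 = 302407.5306; change = +92834.53.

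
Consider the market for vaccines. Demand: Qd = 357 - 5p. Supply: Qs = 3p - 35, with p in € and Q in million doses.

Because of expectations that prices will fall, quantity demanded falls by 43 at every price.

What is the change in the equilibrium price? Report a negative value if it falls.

Original equilibrium: 357 - 5p = 3p - 35 gives 392 = 8p, so p = 49 and Q = 112.
The new curves are Qd = 314 - 5p (demand) and Qs = 3p - 35 (supply).
Equate the new curves: 314 - 5p = 3p - 35, giving 349 = 8p, p = 43.625, Q = 95.875.
Δp = 43.625 − 49 = -5.375.

-5.375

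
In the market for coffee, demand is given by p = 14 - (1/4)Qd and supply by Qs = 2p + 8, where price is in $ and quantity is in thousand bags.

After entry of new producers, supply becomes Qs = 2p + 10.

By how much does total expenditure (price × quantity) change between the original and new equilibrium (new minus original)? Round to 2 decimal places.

Initially, 56 - 4p = 2p + 8, so 48 = 6p and p = 8, Q = 24.
With the change applied: demand Qd = 56 - 4p, supply Qs = 2p + 10.
Clearing the new market: 56 - 4p = 2p + 10, so p = 23/3 ≈ 7.6667 and Q = 76/3 ≈ 25.3333.
Expenditure moves from 8×24 = 192 to 7.6667×25.3333 = 194.2222; change = +2.22.

+2.22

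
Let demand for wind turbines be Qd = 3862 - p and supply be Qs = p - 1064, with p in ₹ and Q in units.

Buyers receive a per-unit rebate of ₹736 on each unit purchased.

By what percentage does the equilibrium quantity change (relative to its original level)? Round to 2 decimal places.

Before the shock: 3862 - p = p - 1064 ⇒ 4926 = 2p ⇒ p = 2463, Q = 1399.
Since buyers' out-of-pocket price is the market price minus the rebate, the effective demand curve becomes Qd = 4598 - p.
Equate the new curves: 4598 - p = p - 1064, giving 5662 = 2p, p = 2831, Q = 1767.
%ΔQ = (1767 − 1399) / 1399 × 100 = +26.30%.

+26.30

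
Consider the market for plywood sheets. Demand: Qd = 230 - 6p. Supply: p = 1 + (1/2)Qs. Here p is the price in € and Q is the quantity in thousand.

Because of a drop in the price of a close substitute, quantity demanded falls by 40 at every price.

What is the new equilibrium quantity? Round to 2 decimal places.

Before the shock: 230 - 6p = 2p - 2 ⇒ 232 = 8p ⇒ p = 29, Q = 56.
The new curves are Qd = 190 - 6p (demand) and Qs = 2p - 2 (supply).
Equate the new curves: 190 - 6p = 2p - 2, giving 192 = 8p, p = 24, Q = 46.

46.00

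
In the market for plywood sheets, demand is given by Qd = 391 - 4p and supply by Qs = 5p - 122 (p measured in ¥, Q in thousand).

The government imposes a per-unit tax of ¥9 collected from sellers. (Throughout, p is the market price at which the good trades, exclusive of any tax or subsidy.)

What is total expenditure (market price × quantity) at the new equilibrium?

8866

Initially, 391 - 4p = 5p - 122, so 513 = 9p and p = 57, Q = 163.
Since sellers keep the price net of the tax, the effective supply curve becomes Qs = 5p - 167.
Setting them equal: 391 - 4p = 5p - 167 → 558 = 9p, so p = 62 and Q = 143.
New expenditure = 62 × 143 = 8866.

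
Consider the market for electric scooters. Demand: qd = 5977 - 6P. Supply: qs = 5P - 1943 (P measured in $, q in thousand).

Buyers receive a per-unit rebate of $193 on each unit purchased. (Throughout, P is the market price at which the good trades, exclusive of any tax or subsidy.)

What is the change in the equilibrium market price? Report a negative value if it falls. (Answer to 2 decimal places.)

Solve the original market: 5977 - 6P = 5P - 1943, hence P = 720 and q = 1657.
Since buyers' out-of-pocket price is the market price minus the rebate, the effective demand curve becomes qd = 7135 - 6P.
Clearing the new market: 7135 - 6P = 5P - 1943, so P = 9078/11 ≈ 825.2727 and q = 24017/11 ≈ 2183.3636.
ΔP = 825.2727 − 720 = +105.27.

+105.27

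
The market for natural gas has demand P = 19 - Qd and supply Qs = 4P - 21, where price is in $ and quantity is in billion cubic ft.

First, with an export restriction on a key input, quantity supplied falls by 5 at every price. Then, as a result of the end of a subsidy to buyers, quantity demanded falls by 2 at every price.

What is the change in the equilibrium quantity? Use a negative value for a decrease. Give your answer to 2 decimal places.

Original equilibrium: 19 - P = 4P - 21 gives 40 = 5P, so P = 8 and Q = 11.
With the change applied: demand Qd = 17 - P, supply Qs = 4P - 26.
Setting them equal: 17 - P = 4P - 26 → 43 = 5P, so P = 8.6 and Q = 8.4.
ΔQ = 8.4 − 11 = -2.60.

-2.60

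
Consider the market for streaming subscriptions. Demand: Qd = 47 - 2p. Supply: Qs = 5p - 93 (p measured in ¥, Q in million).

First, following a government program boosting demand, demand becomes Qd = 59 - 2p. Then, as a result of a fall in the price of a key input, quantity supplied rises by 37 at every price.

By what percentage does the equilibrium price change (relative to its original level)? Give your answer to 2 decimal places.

Original equilibrium: 47 - 2p = 5p - 93 gives 140 = 7p, so p = 20 and Q = 7.
The new curves are Qd = 59 - 2p (demand) and Qs = 5p - 56 (supply).
Clearing the new market: 59 - 2p = 5p - 56, so p = 115/7 ≈ 16.4286 and Q = 183/7 ≈ 26.1429.
%Δp = (16.4286 − 20) / 20 × 100 = -17.86%.

-17.86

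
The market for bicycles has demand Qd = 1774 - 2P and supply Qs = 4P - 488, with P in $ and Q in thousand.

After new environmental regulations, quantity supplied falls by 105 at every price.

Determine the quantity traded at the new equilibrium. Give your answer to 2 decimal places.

Solve the original market: 1774 - 2P = 4P - 488, hence P = 377 and Q = 1020.
With the change applied: demand Qd = 1774 - 2P, supply Qs = 4P - 593.
Setting them equal: 1774 - 2P = 4P - 593 → 2367 = 6P, so P = 394.5 and Q = 985.

985.00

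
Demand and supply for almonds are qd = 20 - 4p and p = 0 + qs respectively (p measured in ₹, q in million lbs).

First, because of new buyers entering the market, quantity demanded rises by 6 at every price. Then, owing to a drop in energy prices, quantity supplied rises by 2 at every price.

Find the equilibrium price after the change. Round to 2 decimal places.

4.80

Initially, 20 - 4p = p, so 20 = 5p and p = 4, q = 4.
The new curves are qd = 26 - 4p (demand) and qs = p + 2 (supply).
Clearing the new market: 26 - 4p = p + 2, so p = 4.8 and q = 6.8.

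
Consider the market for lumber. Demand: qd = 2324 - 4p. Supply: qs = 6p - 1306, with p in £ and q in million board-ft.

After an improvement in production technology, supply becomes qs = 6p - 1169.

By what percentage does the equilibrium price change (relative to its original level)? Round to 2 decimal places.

Initially, 2324 - 4p = 6p - 1306, so 3630 = 10p and p = 363, q = 872.
After the shift, demand is qd = 2324 - 4p and supply is qs = 6p - 1169.
Setting them equal: 2324 - 4p = 6p - 1169 → 3493 = 10p, so p = 349.3 and q = 926.8.
%Δp = (349.3 − 363) / 363 × 100 = -3.77%.

-3.77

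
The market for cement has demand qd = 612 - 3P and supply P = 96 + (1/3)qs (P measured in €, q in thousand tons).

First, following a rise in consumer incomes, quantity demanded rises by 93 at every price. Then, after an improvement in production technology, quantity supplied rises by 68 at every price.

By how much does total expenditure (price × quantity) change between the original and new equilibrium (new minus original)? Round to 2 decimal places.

+13085.42

Original equilibrium: 612 - 3P = 3P - 288 gives 900 = 6P, so P = 150 and q = 162.
With the change applied: demand qd = 705 - 3P, supply qs = 3P - 220.
Clearing the new market: 705 - 3P = 3P - 220, so P = 925/6 ≈ 154.1667 and q = 242.5.
Expenditure moves from 150×162 = 24300 to 154.1667×242.5 = 37385.4167; change = +13085.42.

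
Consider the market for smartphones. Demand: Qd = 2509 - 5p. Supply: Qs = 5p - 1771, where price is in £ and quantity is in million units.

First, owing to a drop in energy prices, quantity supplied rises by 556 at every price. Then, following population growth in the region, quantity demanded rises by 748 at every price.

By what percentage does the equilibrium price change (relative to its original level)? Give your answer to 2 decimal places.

Before the shock: 2509 - 5p = 5p - 1771 ⇒ 4280 = 10p ⇒ p = 428, Q = 369.
The shock moves the curves to Qd = 3257 - 5p and Qs = 5p - 1215.
Setting them equal: 3257 - 5p = 5p - 1215 → 4472 = 10p, so p = 447.2 and Q = 1021.
%Δp = (447.2 − 428) / 428 × 100 = +4.49%.

+4.49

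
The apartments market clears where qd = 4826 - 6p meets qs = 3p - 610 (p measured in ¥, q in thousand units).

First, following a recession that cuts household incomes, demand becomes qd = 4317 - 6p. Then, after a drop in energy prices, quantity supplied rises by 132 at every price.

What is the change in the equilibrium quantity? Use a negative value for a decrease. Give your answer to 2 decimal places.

Initially, 4826 - 6p = 3p - 610, so 5436 = 9p and p = 604, q = 1202.
After the shift, demand is qd = 4317 - 6p and supply is qs = 3p - 478.
Setting them equal: 4317 - 6p = 3p - 478 → 4795 = 9p, so p = 4795/9 ≈ 532.7778 and q = 3361/3 ≈ 1120.3333.
Δq = 1120.3333 − 1202 = -81.67.

-81.67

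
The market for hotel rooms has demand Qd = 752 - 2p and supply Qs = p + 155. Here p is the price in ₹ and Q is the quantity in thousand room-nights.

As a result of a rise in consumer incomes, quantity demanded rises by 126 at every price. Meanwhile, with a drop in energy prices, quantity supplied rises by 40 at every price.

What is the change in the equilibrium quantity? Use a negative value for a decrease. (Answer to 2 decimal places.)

Initially, 752 - 2p = p + 155, so 597 = 3p and p = 199, Q = 354.
After the shift, demand is Qd = 878 - 2p and supply is Qs = p + 195.
Clearing the new market: 878 - 2p = p + 195, so p = 683/3 ≈ 227.6667 and Q = 1268/3 ≈ 422.6667.
ΔQ = 422.6667 − 354 = +68.67.

+68.67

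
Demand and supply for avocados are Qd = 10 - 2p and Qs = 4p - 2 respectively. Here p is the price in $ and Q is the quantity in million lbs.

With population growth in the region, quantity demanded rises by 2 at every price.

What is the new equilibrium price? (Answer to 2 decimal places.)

Initially, 10 - 2p = 4p - 2, so 12 = 6p and p = 2, Q = 6.
After the shift, demand is Qd = 12 - 2p and supply is Qs = 4p - 2.
Clearing the new market: 12 - 2p = 4p - 2, so p = 7/3 ≈ 2.3333 and Q = 22/3 ≈ 7.3333.

2.33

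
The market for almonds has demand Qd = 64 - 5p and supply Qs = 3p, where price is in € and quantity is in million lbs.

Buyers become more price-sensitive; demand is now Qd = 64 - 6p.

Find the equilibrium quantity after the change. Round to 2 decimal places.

Solve the original market: 64 - 5p = 3p, hence p = 8 and Q = 24.
After the shift, demand is Qd = 64 - 6p and supply is Qs = 3p.
New equilibrium: 64 - 6p = 3p ⇒ 64 = 9p ⇒ p = 64/9 ≈ 7.1111, Q = 64/3 ≈ 21.3333.

21.33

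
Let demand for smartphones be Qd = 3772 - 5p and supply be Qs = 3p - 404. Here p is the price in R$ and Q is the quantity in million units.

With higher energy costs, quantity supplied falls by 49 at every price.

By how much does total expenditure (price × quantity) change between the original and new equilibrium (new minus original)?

-9056.578125

Before the shock: 3772 - 5p = 3p - 404 ⇒ 4176 = 8p ⇒ p = 522, Q = 1162.
With the change applied: demand Qd = 3772 - 5p, supply Qs = 3p - 453.
Clearing the new market: 3772 - 5p = 3p - 453, so p = 528.125 and Q = 1131.375.
Expenditure moves from 522×1162 = 606564 to 528.125×1131.375 = 597507.421875; change = -9056.578125.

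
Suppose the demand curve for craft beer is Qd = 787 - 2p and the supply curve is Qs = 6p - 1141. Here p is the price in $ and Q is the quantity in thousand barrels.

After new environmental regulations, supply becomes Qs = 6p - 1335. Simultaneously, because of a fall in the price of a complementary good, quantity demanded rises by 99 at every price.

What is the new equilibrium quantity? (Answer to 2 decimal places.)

Original equilibrium: 787 - 2p = 6p - 1141 gives 1928 = 8p, so p = 241 and Q = 305.
The new curves are Qd = 886 - 2p (demand) and Qs = 6p - 1335 (supply).
Setting them equal: 886 - 2p = 6p - 1335 → 2221 = 8p, so p = 277.625 and Q = 330.75.

330.75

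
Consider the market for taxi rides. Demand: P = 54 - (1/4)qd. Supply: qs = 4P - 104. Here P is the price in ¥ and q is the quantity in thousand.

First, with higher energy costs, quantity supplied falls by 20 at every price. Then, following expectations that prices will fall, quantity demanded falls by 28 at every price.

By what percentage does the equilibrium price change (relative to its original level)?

-2.5

Initially, 216 - 4P = 4P - 104, so 320 = 8P and P = 40, q = 56.
With the change applied: demand qd = 188 - 4P, supply qs = 4P - 124.
Equate the new curves: 188 - 4P = 4P - 124, giving 312 = 8P, P = 39, q = 32.
%ΔP = (39 − 40) / 40 × 100 = -2.5%.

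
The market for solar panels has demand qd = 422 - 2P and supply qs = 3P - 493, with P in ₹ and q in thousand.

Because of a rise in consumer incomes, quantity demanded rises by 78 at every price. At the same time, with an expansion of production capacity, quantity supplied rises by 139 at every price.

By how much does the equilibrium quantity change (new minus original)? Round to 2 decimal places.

Before the shock: 422 - 2P = 3P - 493 ⇒ 915 = 5P ⇒ P = 183, q = 56.
After the shift, demand is qd = 500 - 2P and supply is qs = 3P - 354.
Equate the new curves: 500 - 2P = 3P - 354, giving 854 = 5P, P = 170.8, q = 158.4.
Δq = 158.4 − 56 = +102.40.

+102.40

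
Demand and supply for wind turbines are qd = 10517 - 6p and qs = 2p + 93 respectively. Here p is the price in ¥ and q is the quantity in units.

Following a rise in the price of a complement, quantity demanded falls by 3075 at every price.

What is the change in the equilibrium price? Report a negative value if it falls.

Original equilibrium: 10517 - 6p = 2p + 93 gives 10424 = 8p, so p = 1303 and q = 2699.
The new curves are qd = 7442 - 6p (demand) and qs = 2p + 93 (supply).
Equate the new curves: 7442 - 6p = 2p + 93, giving 7349 = 8p, p = 918.625, q = 1930.25.
Δp = 918.625 − 1303 = -384.375.

-384.375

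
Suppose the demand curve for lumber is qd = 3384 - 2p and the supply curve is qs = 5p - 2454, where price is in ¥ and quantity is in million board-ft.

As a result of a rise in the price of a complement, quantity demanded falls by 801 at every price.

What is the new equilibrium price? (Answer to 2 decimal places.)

719.57

Before the shock: 3384 - 2p = 5p - 2454 ⇒ 5838 = 7p ⇒ p = 834, q = 1716.
After the shift, demand is qd = 2583 - 2p and supply is qs = 5p - 2454.
New equilibrium: 2583 - 2p = 5p - 2454 ⇒ 5037 = 7p ⇒ p = 5037/7 ≈ 719.5714, q = 8007/7 ≈ 1143.8571.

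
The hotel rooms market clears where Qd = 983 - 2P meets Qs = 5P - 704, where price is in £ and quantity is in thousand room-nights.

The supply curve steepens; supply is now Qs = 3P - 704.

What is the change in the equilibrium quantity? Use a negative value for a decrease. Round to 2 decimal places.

-192.80

Initially, 983 - 2P = 5P - 704, so 1687 = 7P and P = 241, Q = 501.
With the change applied: demand Qd = 983 - 2P, supply Qs = 3P - 704.
Setting them equal: 983 - 2P = 3P - 704 → 1687 = 5P, so P = 337.4 and Q = 308.2.
ΔQ = 308.2 − 501 = -192.80.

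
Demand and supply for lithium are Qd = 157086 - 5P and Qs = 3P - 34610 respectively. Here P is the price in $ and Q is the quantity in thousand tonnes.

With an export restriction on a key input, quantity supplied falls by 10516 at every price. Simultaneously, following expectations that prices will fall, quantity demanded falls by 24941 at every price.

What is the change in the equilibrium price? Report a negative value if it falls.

-1803.125

Original equilibrium: 157086 - 5P = 3P - 34610 gives 191696 = 8P, so P = 23962 and Q = 37276.
With the change applied: demand Qd = 132145 - 5P, supply Qs = 3P - 45126.
Setting them equal: 132145 - 5P = 3P - 45126 → 177271 = 8P, so P = 22158.875 and Q = 21350.625.
ΔP = 22158.875 − 23962 = -1803.125.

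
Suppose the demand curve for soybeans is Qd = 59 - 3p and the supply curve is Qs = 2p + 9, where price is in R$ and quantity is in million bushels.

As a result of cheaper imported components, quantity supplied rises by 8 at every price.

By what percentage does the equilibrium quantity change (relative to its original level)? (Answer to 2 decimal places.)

Solve the original market: 59 - 3p = 2p + 9, hence p = 10 and Q = 29.
After the shift, demand is Qd = 59 - 3p and supply is Qs = 2p + 17.
New equilibrium: 59 - 3p = 2p + 17 ⇒ 42 = 5p ⇒ p = 8.4, Q = 33.8.
%ΔQ = (33.8 − 29) / 29 × 100 = +16.55%.

+16.55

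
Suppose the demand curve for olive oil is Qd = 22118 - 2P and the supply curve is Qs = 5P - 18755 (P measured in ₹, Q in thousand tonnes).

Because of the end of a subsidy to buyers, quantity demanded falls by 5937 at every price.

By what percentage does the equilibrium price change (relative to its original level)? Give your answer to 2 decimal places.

-14.53

Solve the original market: 22118 - 2P = 5P - 18755, hence P = 5839 and Q = 10440.
After the shift, demand is Qd = 16181 - 2P and supply is Qs = 5P - 18755.
New equilibrium: 16181 - 2P = 5P - 18755 ⇒ 34936 = 7P ⇒ P = 34936/7 ≈ 4990.8571, Q = 43395/7 ≈ 6199.2857.
%ΔP = (4990.8571 − 5839) / 5839 × 100 = -14.53%.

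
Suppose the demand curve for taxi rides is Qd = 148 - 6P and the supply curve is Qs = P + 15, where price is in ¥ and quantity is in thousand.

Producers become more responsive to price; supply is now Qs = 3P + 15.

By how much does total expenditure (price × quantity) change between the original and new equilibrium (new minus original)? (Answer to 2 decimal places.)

Initially, 148 - 6P = P + 15, so 133 = 7P and P = 19, Q = 34.
The new curves are Qd = 148 - 6P (demand) and Qs = 3P + 15 (supply).
Equate the new curves: 148 - 6P = 3P + 15, giving 133 = 9P, P = 133/9 ≈ 14.7778, Q = 178/3 ≈ 59.3333.
Expenditure moves from 19×34 = 646 to 14.7778×59.3333 = 876.8148; change = +230.81.

+230.81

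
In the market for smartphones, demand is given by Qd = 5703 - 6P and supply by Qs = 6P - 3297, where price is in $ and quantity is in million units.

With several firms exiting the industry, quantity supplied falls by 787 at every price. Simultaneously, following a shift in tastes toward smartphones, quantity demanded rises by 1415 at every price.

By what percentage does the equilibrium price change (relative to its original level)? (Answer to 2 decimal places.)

Original equilibrium: 5703 - 6P = 6P - 3297 gives 9000 = 12P, so P = 750 and Q = 1203.
After the shift, demand is Qd = 7118 - 6P and supply is Qs = 6P - 4084.
Equate the new curves: 7118 - 6P = 6P - 4084, giving 11202 = 12P, P = 933.5, Q = 1517.
%ΔP = (933.5 − 750) / 750 × 100 = +24.47%.

+24.47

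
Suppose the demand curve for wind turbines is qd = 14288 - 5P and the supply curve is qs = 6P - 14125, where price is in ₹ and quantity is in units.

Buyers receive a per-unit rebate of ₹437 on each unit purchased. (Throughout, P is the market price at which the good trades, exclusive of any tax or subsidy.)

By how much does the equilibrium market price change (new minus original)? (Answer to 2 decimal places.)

Initially, 14288 - 5P = 6P - 14125, so 28413 = 11P and P = 2583, q = 1373.
Since buyers' out-of-pocket price is the market price minus the rebate, the effective demand curve becomes qd = 16473 - 5P.
Equate the new curves: 16473 - 5P = 6P - 14125, giving 30598 = 11P, P = 30598/11 ≈ 2781.6364, q = 28213/11 ≈ 2564.8182.
ΔP = 2781.6364 − 2583 = +198.64.

+198.64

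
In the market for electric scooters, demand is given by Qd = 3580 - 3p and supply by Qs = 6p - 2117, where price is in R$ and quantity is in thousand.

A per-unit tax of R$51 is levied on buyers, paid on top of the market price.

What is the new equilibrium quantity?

1579

Original equilibrium: 3580 - 3p = 6p - 2117 gives 5697 = 9p, so p = 633 and Q = 1681.
Since buyers pay the price plus the tax, the effective demand curve becomes Qd = 3427 - 3p.
Setting them equal: 3427 - 3p = 6p - 2117 → 5544 = 9p, so p = 616 and Q = 1579.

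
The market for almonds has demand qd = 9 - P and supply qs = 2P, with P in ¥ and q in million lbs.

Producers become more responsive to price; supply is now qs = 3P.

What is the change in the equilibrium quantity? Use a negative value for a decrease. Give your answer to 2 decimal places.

+0.75

Before the shock: 9 - P = 2P ⇒ 9 = 3P ⇒ P = 3, q = 6.
The shock moves the curves to qd = 9 - P and qs = 3P.
New equilibrium: 9 - P = 3P ⇒ 9 = 4P ⇒ P = 2.25, q = 6.75.
Δq = 6.75 − 6 = +0.75.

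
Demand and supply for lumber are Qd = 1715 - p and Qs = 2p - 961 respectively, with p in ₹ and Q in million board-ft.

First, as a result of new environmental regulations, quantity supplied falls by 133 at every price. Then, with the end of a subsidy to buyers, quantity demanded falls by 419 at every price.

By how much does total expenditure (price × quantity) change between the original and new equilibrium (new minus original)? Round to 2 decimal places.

Before the shock: 1715 - p = 2p - 961 ⇒ 2676 = 3p ⇒ p = 892, Q = 823.
The shock moves the curves to Qd = 1296 - p and Qs = 2p - 1094.
Clearing the new market: 1296 - p = 2p - 1094, so p = 2390/3 ≈ 796.6667 and Q = 1498/3 ≈ 499.3333.
Expenditure moves from 892×823 = 734116 to 796.6667×499.3333 = 397802.2222; change = -336313.78.

-336313.78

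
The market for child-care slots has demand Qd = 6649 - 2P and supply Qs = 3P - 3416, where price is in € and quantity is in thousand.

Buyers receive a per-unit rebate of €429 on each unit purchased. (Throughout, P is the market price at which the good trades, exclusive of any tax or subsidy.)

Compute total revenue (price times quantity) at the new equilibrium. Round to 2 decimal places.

6854837.88

Initially, 6649 - 2P = 3P - 3416, so 10065 = 5P and P = 2013, Q = 2623.
Since buyers' out-of-pocket price is the market price minus the rebate, the effective demand curve becomes Qd = 7507 - 2P.
New equilibrium: 7507 - 2P = 3P - 3416 ⇒ 10923 = 5P ⇒ P = 2184.6, Q = 3137.8.
New expenditure = 2184.6 × 3137.8 = 6854837.88.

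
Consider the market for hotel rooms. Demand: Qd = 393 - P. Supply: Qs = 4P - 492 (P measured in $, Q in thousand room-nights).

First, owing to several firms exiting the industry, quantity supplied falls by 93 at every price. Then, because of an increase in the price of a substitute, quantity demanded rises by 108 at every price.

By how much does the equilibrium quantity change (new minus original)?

Initially, 393 - P = 4P - 492, so 885 = 5P and P = 177, Q = 216.
The shock moves the curves to Qd = 501 - P and Qs = 4P - 585.
New equilibrium: 501 - P = 4P - 585 ⇒ 1086 = 5P ⇒ P = 217.2, Q = 283.8.
ΔQ = 283.8 − 216 = +67.8.

+67.8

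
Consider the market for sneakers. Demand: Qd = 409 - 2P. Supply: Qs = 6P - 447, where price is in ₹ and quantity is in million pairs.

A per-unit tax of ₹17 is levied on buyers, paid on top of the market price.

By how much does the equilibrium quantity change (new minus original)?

-25.5

Before the shock: 409 - 2P = 6P - 447 ⇒ 856 = 8P ⇒ P = 107, Q = 195.
Since buyers pay the price plus the tax, the effective demand curve becomes Qd = 375 - 2P.
New equilibrium: 375 - 2P = 6P - 447 ⇒ 822 = 8P ⇒ P = 102.75, Q = 169.5.
ΔQ = 169.5 − 195 = -25.5.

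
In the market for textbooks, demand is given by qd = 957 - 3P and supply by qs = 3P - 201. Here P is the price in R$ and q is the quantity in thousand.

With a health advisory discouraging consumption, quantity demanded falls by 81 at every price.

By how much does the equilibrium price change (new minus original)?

Initially, 957 - 3P = 3P - 201, so 1158 = 6P and P = 193, q = 378.
After the shift, demand is qd = 876 - 3P and supply is qs = 3P - 201.
Equate the new curves: 876 - 3P = 3P - 201, giving 1077 = 6P, P = 179.5, q = 337.5.
ΔP = 179.5 − 193 = -13.5.

-13.5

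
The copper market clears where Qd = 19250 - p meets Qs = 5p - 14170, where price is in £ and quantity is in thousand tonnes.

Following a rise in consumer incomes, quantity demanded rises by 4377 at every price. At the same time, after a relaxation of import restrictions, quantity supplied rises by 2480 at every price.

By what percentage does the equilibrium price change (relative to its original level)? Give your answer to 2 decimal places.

Initially, 19250 - p = 5p - 14170, so 33420 = 6p and p = 5570, Q = 13680.
The new curves are Qd = 23627 - p (demand) and Qs = 5p - 11690 (supply).
Equate the new curves: 23627 - p = 5p - 11690, giving 35317 = 6p, p = 35317/6 ≈ 5886.1667, Q = 106445/6 ≈ 17740.8333.
%Δp = (5886.1667 − 5570) / 5570 × 100 = +5.68%.

+5.68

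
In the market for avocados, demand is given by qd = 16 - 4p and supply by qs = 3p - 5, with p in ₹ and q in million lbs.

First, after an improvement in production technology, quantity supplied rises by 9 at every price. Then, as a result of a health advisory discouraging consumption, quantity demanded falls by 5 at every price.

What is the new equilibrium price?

1

Initially, 16 - 4p = 3p - 5, so 21 = 7p and p = 3, q = 4.
With the change applied: demand qd = 11 - 4p, supply qs = 3p + 4.
New equilibrium: 11 - 4p = 3p + 4 ⇒ 7 = 7p ⇒ p = 1, q = 7.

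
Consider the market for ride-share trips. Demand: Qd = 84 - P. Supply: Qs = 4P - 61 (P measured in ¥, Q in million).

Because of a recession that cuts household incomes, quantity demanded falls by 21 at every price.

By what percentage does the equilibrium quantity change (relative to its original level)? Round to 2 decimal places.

-30.55

Original equilibrium: 84 - P = 4P - 61 gives 145 = 5P, so P = 29 and Q = 55.
The shock moves the curves to Qd = 63 - P and Qs = 4P - 61.
Setting them equal: 63 - P = 4P - 61 → 124 = 5P, so P = 24.8 and Q = 38.2.
%ΔQ = (38.2 − 55) / 55 × 100 = -30.55%.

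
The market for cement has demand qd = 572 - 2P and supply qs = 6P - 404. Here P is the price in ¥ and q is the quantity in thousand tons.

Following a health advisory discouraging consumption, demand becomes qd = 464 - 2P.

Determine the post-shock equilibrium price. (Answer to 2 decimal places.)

Original equilibrium: 572 - 2P = 6P - 404 gives 976 = 8P, so P = 122 and q = 328.
The new curves are qd = 464 - 2P (demand) and qs = 6P - 404 (supply).
Setting them equal: 464 - 2P = 6P - 404 → 868 = 8P, so P = 108.5 and q = 247.

108.50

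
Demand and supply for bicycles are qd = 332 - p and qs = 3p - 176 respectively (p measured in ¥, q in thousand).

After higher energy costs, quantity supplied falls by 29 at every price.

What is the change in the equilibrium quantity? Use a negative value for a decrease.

-7.25

Initially, 332 - p = 3p - 176, so 508 = 4p and p = 127, q = 205.
After the shift, demand is qd = 332 - p and supply is qs = 3p - 205.
Clearing the new market: 332 - p = 3p - 205, so p = 134.25 and q = 197.75.
Δq = 197.75 − 205 = -7.25.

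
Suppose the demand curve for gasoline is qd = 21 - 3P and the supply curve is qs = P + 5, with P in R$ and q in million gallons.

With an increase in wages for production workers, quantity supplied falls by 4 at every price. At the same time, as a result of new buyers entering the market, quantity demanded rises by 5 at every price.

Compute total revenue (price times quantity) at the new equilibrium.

Original equilibrium: 21 - 3P = P + 5 gives 16 = 4P, so P = 4 and q = 9.
The new curves are qd = 26 - 3P (demand) and qs = P + 1 (supply).
Equate the new curves: 26 - 3P = P + 1, giving 25 = 4P, P = 6.25, q = 7.25.
New expenditure = 6.25 × 7.25 = 45.3125.

45.3125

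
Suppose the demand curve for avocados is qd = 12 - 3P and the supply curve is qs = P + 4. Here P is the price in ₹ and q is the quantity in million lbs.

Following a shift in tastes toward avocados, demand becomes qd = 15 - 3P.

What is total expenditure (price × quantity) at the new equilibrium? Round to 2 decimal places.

Before the shock: 12 - 3P = P + 4 ⇒ 8 = 4P ⇒ P = 2, q = 6.
The shock moves the curves to qd = 15 - 3P and qs = P + 4.
Clearing the new market: 15 - 3P = P + 4, so P = 2.75 and q = 6.75.
New expenditure = 2.75 × 6.75 = 18.56.

18.56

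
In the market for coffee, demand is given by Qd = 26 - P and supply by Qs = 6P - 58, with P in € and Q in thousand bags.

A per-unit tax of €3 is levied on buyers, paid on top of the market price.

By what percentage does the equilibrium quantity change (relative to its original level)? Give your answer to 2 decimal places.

-18.37

Initially, 26 - P = 6P - 58, so 84 = 7P and P = 12, Q = 14.
Since buyers pay the price plus the tax, the effective demand curve becomes Qd = 23 - P.
Clearing the new market: 23 - P = 6P - 58, so P = 81/7 ≈ 11.5714 and Q = 80/7 ≈ 11.4286.
%ΔQ = (11.4286 − 14) / 14 × 100 = -18.37%.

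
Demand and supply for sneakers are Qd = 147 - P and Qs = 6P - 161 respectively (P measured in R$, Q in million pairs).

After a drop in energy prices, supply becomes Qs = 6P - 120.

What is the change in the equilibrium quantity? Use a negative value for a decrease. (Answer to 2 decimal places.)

+5.86

Solve the original market: 147 - P = 6P - 161, hence P = 44 and Q = 103.
The shock moves the curves to Qd = 147 - P and Qs = 6P - 120.
Setting them equal: 147 - P = 6P - 120 → 267 = 7P, so P = 267/7 ≈ 38.1429 and Q = 762/7 ≈ 108.8571.
ΔQ = 108.8571 − 103 = +5.86.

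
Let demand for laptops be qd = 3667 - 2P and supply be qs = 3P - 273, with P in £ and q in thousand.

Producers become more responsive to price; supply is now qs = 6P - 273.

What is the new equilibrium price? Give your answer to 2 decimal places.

Initially, 3667 - 2P = 3P - 273, so 3940 = 5P and P = 788, q = 2091.
With the change applied: demand qd = 3667 - 2P, supply qs = 6P - 273.
New equilibrium: 3667 - 2P = 6P - 273 ⇒ 3940 = 8P ⇒ P = 492.5, q = 2682.

492.50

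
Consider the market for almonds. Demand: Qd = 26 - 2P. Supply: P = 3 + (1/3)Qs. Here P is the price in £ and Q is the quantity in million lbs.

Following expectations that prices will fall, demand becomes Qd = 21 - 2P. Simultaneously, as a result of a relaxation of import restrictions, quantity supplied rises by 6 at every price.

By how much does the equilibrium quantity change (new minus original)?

-0.6

Solve the original market: 26 - 2P = 3P - 9, hence P = 7 and Q = 12.
After the shift, demand is Qd = 21 - 2P and supply is Qs = 3P - 3.
Equate the new curves: 21 - 2P = 3P - 3, giving 24 = 5P, P = 4.8, Q = 11.4.
ΔQ = 11.4 − 12 = -0.6.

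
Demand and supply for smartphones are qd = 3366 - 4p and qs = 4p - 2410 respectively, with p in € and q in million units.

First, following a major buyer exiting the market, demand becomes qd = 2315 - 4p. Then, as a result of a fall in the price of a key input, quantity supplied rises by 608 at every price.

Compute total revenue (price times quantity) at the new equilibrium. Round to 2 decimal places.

132001.31

Original equilibrium: 3366 - 4p = 4p - 2410 gives 5776 = 8p, so p = 722 and q = 478.
With the change applied: demand qd = 2315 - 4p, supply qs = 4p - 1802.
Setting them equal: 2315 - 4p = 4p - 1802 → 4117 = 8p, so p = 514.625 and q = 256.5.
New expenditure = 514.625 × 256.5 = 132001.31.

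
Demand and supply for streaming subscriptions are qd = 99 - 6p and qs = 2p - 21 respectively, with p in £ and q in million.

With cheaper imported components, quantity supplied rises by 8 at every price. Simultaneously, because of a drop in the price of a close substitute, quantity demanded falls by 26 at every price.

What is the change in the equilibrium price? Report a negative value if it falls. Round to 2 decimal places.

-4.25

Initially, 99 - 6p = 2p - 21, so 120 = 8p and p = 15, q = 9.
The new curves are qd = 73 - 6p (demand) and qs = 2p - 13 (supply).
Equate the new curves: 73 - 6p = 2p - 13, giving 86 = 8p, p = 10.75, q = 8.5.
Δp = 10.75 − 15 = -4.25.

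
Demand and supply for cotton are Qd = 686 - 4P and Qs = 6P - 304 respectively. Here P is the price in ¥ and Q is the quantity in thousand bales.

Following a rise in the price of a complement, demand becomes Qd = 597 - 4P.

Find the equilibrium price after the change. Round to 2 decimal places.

90.10

Before the shock: 686 - 4P = 6P - 304 ⇒ 990 = 10P ⇒ P = 99, Q = 290.
After the shift, demand is Qd = 597 - 4P and supply is Qs = 6P - 304.
New equilibrium: 597 - 4P = 6P - 304 ⇒ 901 = 10P ⇒ P = 90.1, Q = 236.6.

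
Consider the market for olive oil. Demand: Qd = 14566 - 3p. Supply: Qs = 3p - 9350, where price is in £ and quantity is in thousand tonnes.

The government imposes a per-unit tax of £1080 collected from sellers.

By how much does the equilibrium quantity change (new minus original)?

Original equilibrium: 14566 - 3p = 3p - 9350 gives 23916 = 6p, so p = 3986 and Q = 2608.
Since sellers keep the price net of the tax, the effective supply curve becomes Qs = 3p - 12590.
Setting them equal: 14566 - 3p = 3p - 12590 → 27156 = 6p, so p = 4526 and Q = 988.
ΔQ = 988 − 2608 = -1620.

-1620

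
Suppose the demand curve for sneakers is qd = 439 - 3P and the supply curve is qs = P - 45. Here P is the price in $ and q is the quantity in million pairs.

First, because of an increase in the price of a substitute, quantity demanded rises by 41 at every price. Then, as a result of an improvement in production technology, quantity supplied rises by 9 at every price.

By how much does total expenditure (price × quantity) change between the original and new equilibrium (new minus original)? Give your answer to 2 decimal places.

Solve the original market: 439 - 3P = P - 45, hence P = 121 and q = 76.
The shock moves the curves to qd = 480 - 3P and qs = P - 36.
New equilibrium: 480 - 3P = P - 36 ⇒ 516 = 4P ⇒ P = 129, q = 93.
Expenditure moves from 121×76 = 9196 to 129×93 = 11997; change = +2801.00.

+2801.00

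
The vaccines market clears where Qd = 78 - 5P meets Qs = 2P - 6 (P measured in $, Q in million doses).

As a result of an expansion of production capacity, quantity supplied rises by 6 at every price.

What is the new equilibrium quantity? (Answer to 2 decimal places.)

Solve the original market: 78 - 5P = 2P - 6, hence P = 12 and Q = 18.
The shock moves the curves to Qd = 78 - 5P and Qs = 2P.
New equilibrium: 78 - 5P = 2P ⇒ 78 = 7P ⇒ P = 78/7 ≈ 11.1429, Q = 156/7 ≈ 22.2857.

22.29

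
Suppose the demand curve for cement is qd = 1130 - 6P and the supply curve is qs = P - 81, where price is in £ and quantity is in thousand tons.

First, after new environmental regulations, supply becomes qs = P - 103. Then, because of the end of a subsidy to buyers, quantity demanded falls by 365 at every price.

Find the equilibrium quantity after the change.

21

Original equilibrium: 1130 - 6P = P - 81 gives 1211 = 7P, so P = 173 and q = 92.
After the shift, demand is qd = 765 - 6P and supply is qs = P - 103.
New equilibrium: 765 - 6P = P - 103 ⇒ 868 = 7P ⇒ P = 124, q = 21.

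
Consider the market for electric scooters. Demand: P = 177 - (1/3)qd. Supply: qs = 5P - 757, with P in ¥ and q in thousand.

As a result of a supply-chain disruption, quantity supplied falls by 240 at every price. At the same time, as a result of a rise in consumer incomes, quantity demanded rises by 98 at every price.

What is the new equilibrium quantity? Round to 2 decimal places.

19.25

Before the shock: 531 - 3P = 5P - 757 ⇒ 1288 = 8P ⇒ P = 161, q = 48.
The new curves are qd = 629 - 3P (demand) and qs = 5P - 997 (supply).
Setting them equal: 629 - 3P = 5P - 997 → 1626 = 8P, so P = 203.25 and q = 19.25.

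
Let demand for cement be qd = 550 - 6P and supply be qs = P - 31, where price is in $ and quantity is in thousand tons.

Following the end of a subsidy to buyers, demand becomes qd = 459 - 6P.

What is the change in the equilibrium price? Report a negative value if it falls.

-13

Solve the original market: 550 - 6P = P - 31, hence P = 83 and q = 52.
The shock moves the curves to qd = 459 - 6P and qs = P - 31.
Equate the new curves: 459 - 6P = P - 31, giving 490 = 7P, P = 70, q = 39.
ΔP = 70 − 83 = -13.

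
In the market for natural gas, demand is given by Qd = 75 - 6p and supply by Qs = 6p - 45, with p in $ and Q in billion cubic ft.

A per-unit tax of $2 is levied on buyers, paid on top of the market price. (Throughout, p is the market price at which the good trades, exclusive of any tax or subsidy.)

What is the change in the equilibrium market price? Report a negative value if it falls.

Original equilibrium: 75 - 6p = 6p - 45 gives 120 = 12p, so p = 10 and Q = 15.
Since buyers pay the price plus the tax, the effective demand curve becomes Qd = 63 - 6p.
Equate the new curves: 63 - 6p = 6p - 45, giving 108 = 12p, p = 9, Q = 9.
Δp = 9 − 10 = -1.

-1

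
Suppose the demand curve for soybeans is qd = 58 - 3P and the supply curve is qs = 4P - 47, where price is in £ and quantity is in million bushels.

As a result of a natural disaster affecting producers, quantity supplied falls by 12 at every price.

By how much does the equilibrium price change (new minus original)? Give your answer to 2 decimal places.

+1.71

Initially, 58 - 3P = 4P - 47, so 105 = 7P and P = 15, q = 13.
The new curves are qd = 58 - 3P (demand) and qs = 4P - 59 (supply).
New equilibrium: 58 - 3P = 4P - 59 ⇒ 117 = 7P ⇒ P = 117/7 ≈ 16.7143, q = 55/7 ≈ 7.8571.
ΔP = 16.7143 − 15 = +1.71.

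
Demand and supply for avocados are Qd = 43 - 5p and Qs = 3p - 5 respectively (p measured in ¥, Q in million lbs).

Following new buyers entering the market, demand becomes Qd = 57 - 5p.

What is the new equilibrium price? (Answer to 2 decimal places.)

Solve the original market: 43 - 5p = 3p - 5, hence p = 6 and Q = 13.
The shock moves the curves to Qd = 57 - 5p and Qs = 3p - 5.
Clearing the new market: 57 - 5p = 3p - 5, so p = 7.75 and Q = 18.25.

7.75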